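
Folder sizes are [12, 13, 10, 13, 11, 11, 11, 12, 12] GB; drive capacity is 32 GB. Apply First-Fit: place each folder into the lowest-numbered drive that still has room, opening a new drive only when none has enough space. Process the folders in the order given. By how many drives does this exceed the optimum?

First-Fit: [12,13] [10,13] [11,11] [11,12] [12] → 5 drives.
Total size 105 GB; any packing needs at least ⌈105/32⌉ = 4 drives.
An optimal packing achieves that bound: [13,13] [12,12] [12,11] [11,11,10] → 4 drives.
Excess: 5 − 4 = 1.

1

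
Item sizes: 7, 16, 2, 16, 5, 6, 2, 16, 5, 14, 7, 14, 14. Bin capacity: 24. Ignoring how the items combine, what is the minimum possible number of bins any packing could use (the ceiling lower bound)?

Total size = 7 + 16 + 2 + 16 + 5 + 6 + 2 + 16 + 5 + 14 + 7 + 14 + 14 = 124.
⌈124 / 24⌉ = 6.

6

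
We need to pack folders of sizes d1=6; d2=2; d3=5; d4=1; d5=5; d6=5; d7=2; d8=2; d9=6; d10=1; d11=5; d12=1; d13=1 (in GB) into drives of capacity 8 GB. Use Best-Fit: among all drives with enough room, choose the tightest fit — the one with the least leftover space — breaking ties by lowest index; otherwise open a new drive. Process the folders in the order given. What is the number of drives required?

drive 1: place d1 (6 GB), 2 GB left
drive 1: place d2 (2 GB), 0 GB left
drive 2: place d3 (5 GB), 3 GB left
drive 2: place d4 (1 GB), 2 GB left
drive 3: place d5 (5 GB), 3 GB left
drive 4: place d6 (5 GB), 3 GB left
drive 2: place d7 (2 GB), 0 GB left
drive 3: place d8 (2 GB), 1 GB left
drive 5: place d9 (6 GB), 2 GB left
drive 3: place d10 (1 GB), 0 GB left
drive 6: place d11 (5 GB), 3 GB left
drive 5: place d12 (1 GB), 1 GB left
drive 5: place d13 (1 GB), 0 GB left
Final drives: [6,2] [5,1,2] [5,2,1] [5] [6,1,1] [5].

6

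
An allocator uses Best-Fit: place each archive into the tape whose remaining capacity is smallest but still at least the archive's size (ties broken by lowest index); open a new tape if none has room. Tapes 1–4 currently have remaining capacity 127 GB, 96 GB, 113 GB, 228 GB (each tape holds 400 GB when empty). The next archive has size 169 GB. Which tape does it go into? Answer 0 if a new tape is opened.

4

Tapes with room: tape 4 (228 GB).
Tightest fit is tape 4 with 228 GB free.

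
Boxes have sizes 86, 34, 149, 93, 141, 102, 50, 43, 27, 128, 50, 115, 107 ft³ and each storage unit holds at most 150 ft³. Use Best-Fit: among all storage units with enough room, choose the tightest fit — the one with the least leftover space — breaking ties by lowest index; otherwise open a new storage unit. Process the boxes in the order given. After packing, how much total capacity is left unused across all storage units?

storage unit 1: place 86 ft³, 64 ft³ left
storage unit 1: place 34 ft³, 30 ft³ left
storage unit 2: place 149 ft³, 1 ft³ left
storage unit 3: place 93 ft³, 57 ft³ left
storage unit 4: place 141 ft³, 9 ft³ left
storage unit 5: place 102 ft³, 48 ft³ left
storage unit 3: place 50 ft³, 7 ft³ left
storage unit 5: place 43 ft³, 5 ft³ left
storage unit 1: place 27 ft³, 3 ft³ left
storage unit 6: place 128 ft³, 22 ft³ left
storage unit 7: place 50 ft³, 100 ft³ left
storage unit 8: place 115 ft³, 35 ft³ left
storage unit 9: place 107 ft³, 43 ft³ left
9 storage units × 150 ft³ = 1350 ft³; used 1125 ft³; unused 225 ft³.

225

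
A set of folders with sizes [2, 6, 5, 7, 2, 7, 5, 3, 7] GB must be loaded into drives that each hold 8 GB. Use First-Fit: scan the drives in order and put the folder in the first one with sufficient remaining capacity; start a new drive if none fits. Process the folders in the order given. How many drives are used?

6 drives

drive 1: place 2 GB, 6 GB left
drive 1: place 6 GB, 0 GB left
drive 2: place 5 GB, 3 GB left
drive 3: place 7 GB, 1 GB left
drive 2: place 2 GB, 1 GB left
drive 4: place 7 GB, 1 GB left
drive 5: place 5 GB, 3 GB left
drive 5: place 3 GB, 0 GB left
drive 6: place 7 GB, 1 GB left
Final drives: [2,6] [5,2] [7] [7] [5,3] [7].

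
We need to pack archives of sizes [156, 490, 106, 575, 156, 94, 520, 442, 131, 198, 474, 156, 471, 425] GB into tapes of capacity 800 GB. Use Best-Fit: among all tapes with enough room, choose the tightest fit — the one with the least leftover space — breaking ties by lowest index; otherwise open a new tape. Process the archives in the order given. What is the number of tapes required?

156 GB → tape 1 (remaining 644 GB)
490 GB → tape 1 (remaining 154 GB)
106 GB → tape 1 (remaining 48 GB)
575 GB → tape 2 (remaining 225 GB)
156 GB → tape 2 (remaining 69 GB)
94 GB → tape 3 (remaining 706 GB)
520 GB → tape 3 (remaining 186 GB)
442 GB → tape 4 (remaining 358 GB)
131 GB → tape 3 (remaining 55 GB)
198 GB → tape 4 (remaining 160 GB)
474 GB → tape 5 (remaining 326 GB)
156 GB → tape 4 (remaining 4 GB)
471 GB → tape 6 (remaining 329 GB)
425 GB → tape 7 (remaining 375 GB)
Final tapes: [156,490,106] [575,156] [94,520,131] [442,198,156] [474] [471] [425].

7 tapes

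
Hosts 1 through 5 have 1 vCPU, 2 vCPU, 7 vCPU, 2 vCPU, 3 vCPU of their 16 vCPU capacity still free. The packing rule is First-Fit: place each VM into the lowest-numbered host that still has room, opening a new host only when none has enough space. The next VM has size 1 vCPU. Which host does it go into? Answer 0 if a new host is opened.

Hosts with room: host 1 (1 vCPU), host 2 (2 vCPU), host 3 (7 vCPU), host 4 (2 vCPU), host 5 (3 vCPU).
The first with room is host 1.

1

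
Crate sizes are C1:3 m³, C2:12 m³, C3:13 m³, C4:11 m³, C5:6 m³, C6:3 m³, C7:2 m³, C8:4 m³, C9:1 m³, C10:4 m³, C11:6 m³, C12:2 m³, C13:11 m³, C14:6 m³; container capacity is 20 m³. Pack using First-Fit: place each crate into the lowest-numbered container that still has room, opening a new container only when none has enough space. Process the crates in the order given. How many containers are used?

container 1: place C1 (3 m³), 17 m³ left
container 1: place C2 (12 m³), 5 m³ left
container 2: place C3 (13 m³), 7 m³ left
container 3: place C4 (11 m³), 9 m³ left
container 2: place C5 (6 m³), 1 m³ left
container 1: place C6 (3 m³), 2 m³ left
container 1: place C7 (2 m³), 0 m³ left
container 3: place C8 (4 m³), 5 m³ left
container 2: place C9 (1 m³), 0 m³ left
container 3: place C10 (4 m³), 1 m³ left
container 4: place C11 (6 m³), 14 m³ left
container 4: place C12 (2 m³), 12 m³ left
container 4: place C13 (11 m³), 1 m³ left
container 5: place C14 (6 m³), 14 m³ left

5 containers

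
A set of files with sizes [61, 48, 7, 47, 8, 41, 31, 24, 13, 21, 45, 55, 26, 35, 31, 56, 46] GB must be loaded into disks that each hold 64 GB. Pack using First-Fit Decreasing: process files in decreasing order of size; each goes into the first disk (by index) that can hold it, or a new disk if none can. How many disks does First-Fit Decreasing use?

11

Sorted descending: 61, 56, 55, 48, 47, 46, 45, 41, 35, 31, 31, 26, 24, 21, 13, 8, 7.
61 GB → disk 1 (remaining 3 GB)
56 GB → disk 2 (remaining 8 GB)
55 GB → disk 3 (remaining 9 GB)
48 GB → disk 4 (remaining 16 GB)
47 GB → disk 5 (remaining 17 GB)
46 GB → disk 6 (remaining 18 GB)
45 GB → disk 7 (remaining 19 GB)
41 GB → disk 8 (remaining 23 GB)
35 GB → disk 9 (remaining 29 GB)
31 GB → disk 10 (remaining 33 GB)
31 GB → disk 10 (remaining 2 GB)
26 GB → disk 9 (remaining 3 GB)
24 GB → disk 11 (remaining 40 GB)
21 GB → disk 8 (remaining 2 GB)
13 GB → disk 4 (remaining 3 GB)
8 GB → disk 2 (remaining 0 GB)
7 GB → disk 3 (remaining 2 GB)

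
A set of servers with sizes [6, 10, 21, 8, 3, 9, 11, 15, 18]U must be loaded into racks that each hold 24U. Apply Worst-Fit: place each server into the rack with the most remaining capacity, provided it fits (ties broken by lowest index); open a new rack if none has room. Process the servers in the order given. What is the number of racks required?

rack 1: place 6U, 18U left
rack 1: place 10U, 8U left
rack 2: place 21U, 3U left
rack 1: place 8U, 0U left
rack 2: place 3U, 0U left
rack 3: place 9U, 15U left
rack 3: place 11U, 4U left
rack 4: place 15U, 9U left
rack 5: place 18U, 6U left

5 racks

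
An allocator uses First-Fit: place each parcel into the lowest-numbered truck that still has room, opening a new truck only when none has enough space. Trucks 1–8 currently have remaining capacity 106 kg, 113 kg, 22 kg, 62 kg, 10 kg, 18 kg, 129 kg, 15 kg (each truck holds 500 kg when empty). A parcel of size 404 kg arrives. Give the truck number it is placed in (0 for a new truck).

0

No truck has ≥ 404 kg free, so a new truck is opened.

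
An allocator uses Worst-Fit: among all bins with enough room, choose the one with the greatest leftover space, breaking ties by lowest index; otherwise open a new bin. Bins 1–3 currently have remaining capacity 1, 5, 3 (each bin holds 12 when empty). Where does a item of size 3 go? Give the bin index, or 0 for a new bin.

2

Bins with room: bin 2 (5), bin 3 (3).
Most room is bin 2 with 5 free.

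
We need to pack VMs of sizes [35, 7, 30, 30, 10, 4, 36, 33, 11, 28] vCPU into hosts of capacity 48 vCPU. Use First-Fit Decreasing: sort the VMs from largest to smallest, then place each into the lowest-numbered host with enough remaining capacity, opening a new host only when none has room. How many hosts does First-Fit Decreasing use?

Sorted descending: 36, 35, 33, 30, 30, 28, 11, 10, 7, 4.
36 vCPU → host 1 (remaining 12 vCPU)
35 vCPU → host 2 (remaining 13 vCPU)
33 vCPU → host 3 (remaining 15 vCPU)
30 vCPU → host 4 (remaining 18 vCPU)
30 vCPU → host 5 (remaining 18 vCPU)
28 vCPU → host 6 (remaining 20 vCPU)
11 vCPU → host 1 (remaining 1 vCPU)
10 vCPU → host 2 (remaining 3 vCPU)
7 vCPU → host 3 (remaining 8 vCPU)
4 vCPU → host 3 (remaining 4 vCPU)

6 hosts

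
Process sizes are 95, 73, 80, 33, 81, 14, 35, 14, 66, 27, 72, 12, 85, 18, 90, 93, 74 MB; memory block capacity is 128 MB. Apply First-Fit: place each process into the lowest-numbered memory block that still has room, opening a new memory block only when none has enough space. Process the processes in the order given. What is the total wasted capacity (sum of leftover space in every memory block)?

Put 95 MB in memory block 1; 33 MB remain.
Put 73 MB in memory block 2; 55 MB remain.
Put 80 MB in memory block 3; 48 MB remain.
Put 33 MB in memory block 1; 0 MB remain.
Put 81 MB in memory block 4; 47 MB remain.
Put 14 MB in memory block 2; 41 MB remain.
Put 35 MB in memory block 2; 6 MB remain.
Put 14 MB in memory block 3; 34 MB remain.
Put 66 MB in memory block 5; 62 MB remain.
Put 27 MB in memory block 3; 7 MB remain.
Put 72 MB in memory block 6; 56 MB remain.
Put 12 MB in memory block 4; 35 MB remain.
Put 85 MB in memory block 7; 43 MB remain.
Put 18 MB in memory block 4; 17 MB remain.
Put 90 MB in memory block 8; 38 MB remain.
Put 93 MB in memory block 9; 35 MB remain.
Put 74 MB in memory block 10; 54 MB remain.
10 memory blocks × 128 MB = 1280 MB; used 962 MB; unused 318 MB.

318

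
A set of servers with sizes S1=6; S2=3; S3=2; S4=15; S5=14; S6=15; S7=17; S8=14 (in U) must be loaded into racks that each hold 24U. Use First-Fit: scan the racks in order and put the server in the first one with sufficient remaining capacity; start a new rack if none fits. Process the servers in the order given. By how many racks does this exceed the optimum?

First-Fit: [6,3,2] [15] [14] [15] [17] [14] → 6 racks.
5 servers exceed 12U (half the capacity), and no two of those can share a rack, so at least 5 racks are needed.
An optimal packing achieves that bound: [17,6] [15,3,2] [15] [14] [14] → 5 racks.
Excess: 6 − 5 = 1.

1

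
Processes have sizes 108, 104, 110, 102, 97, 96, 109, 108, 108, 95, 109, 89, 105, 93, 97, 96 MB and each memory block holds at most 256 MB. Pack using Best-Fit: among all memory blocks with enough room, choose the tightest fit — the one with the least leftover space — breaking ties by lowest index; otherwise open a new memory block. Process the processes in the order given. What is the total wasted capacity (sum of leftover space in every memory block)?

108 MB → memory block 1 (remaining 148 MB)
104 MB → memory block 1 (remaining 44 MB)
110 MB → memory block 2 (remaining 146 MB)
102 MB → memory block 2 (remaining 44 MB)
97 MB → memory block 3 (remaining 159 MB)
96 MB → memory block 3 (remaining 63 MB)
109 MB → memory block 4 (remaining 147 MB)
108 MB → memory block 4 (remaining 39 MB)
108 MB → memory block 5 (remaining 148 MB)
95 MB → memory block 5 (remaining 53 MB)
109 MB → memory block 6 (remaining 147 MB)
89 MB → memory block 6 (remaining 58 MB)
105 MB → memory block 7 (remaining 151 MB)
93 MB → memory block 7 (remaining 58 MB)
97 MB → memory block 8 (remaining 159 MB)
96 MB → memory block 8 (remaining 63 MB)
8 memory blocks × 256 MB = 2048 MB; used 1626 MB; unused 422 MB.

422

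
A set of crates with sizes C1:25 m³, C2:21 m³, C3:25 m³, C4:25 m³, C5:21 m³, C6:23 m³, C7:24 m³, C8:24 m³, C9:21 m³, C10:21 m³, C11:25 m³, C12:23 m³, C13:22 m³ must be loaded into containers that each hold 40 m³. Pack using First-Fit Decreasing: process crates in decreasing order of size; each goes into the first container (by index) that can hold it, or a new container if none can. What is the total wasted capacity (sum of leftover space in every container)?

Sorted descending: 25, 25, 25, 25, 24, 24, 23, 23, 22, 21, 21, 21, 21.
Put 25 m³ in container 1; 15 m³ remain.
Put 25 m³ in container 2; 15 m³ remain.
Put 25 m³ in container 3; 15 m³ remain.
Put 25 m³ in container 4; 15 m³ remain.
Put 24 m³ in container 5; 16 m³ remain.
Put 24 m³ in container 6; 16 m³ remain.
Put 23 m³ in container 7; 17 m³ remain.
Put 23 m³ in container 8; 17 m³ remain.
Put 22 m³ in container 9; 18 m³ remain.
Put 21 m³ in container 10; 19 m³ remain.
Put 21 m³ in container 11; 19 m³ remain.
Put 21 m³ in container 12; 19 m³ remain.
Put 21 m³ in container 13; 19 m³ remain.
13 containers × 40 m³ = 520 m³; used 300 m³; unused 220 m³.

220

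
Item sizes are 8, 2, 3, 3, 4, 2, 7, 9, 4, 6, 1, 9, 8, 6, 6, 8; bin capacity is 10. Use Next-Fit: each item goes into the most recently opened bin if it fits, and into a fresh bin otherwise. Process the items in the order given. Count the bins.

Put 8 in bin 1; 2 remain.
Put 2 in bin 1; 0 remain.
Put 3 in bin 2; 7 remain.
Put 3 in bin 2; 4 remain.
Put 4 in bin 2; 0 remain.
Put 2 in bin 3; 8 remain.
Put 7 in bin 3; 1 remain.
Put 9 in bin 4; 1 remain.
Put 4 in bin 5; 6 remain.
Put 6 in bin 5; 0 remain.
Put 1 in bin 6; 9 remain.
Put 9 in bin 6; 0 remain.
Put 8 in bin 7; 2 remain.
Put 6 in bin 8; 4 remain.
Put 6 in bin 9; 4 remain.
Put 8 in bin 10; 2 remain.

10 bins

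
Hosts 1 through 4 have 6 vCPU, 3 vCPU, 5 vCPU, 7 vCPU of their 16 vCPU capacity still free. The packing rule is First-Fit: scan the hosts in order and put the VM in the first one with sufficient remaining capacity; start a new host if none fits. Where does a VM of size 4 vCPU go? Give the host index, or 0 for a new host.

Hosts with room: host 1 (6 vCPU), host 3 (5 vCPU), host 4 (7 vCPU).
The first with room is host 1.

1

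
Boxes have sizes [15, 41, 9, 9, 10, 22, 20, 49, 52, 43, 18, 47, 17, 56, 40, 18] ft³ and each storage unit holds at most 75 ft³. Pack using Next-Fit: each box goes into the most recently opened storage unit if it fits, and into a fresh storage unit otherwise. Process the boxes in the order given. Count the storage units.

15 ft³ → storage unit 1 (remaining 60 ft³)
41 ft³ → storage unit 1 (remaining 19 ft³)
9 ft³ → storage unit 1 (remaining 10 ft³)
9 ft³ → storage unit 1 (remaining 1 ft³)
10 ft³ → storage unit 2 (remaining 65 ft³)
22 ft³ → storage unit 2 (remaining 43 ft³)
20 ft³ → storage unit 2 (remaining 23 ft³)
49 ft³ → storage unit 3 (remaining 26 ft³)
52 ft³ → storage unit 4 (remaining 23 ft³)
43 ft³ → storage unit 5 (remaining 32 ft³)
18 ft³ → storage unit 5 (remaining 14 ft³)
47 ft³ → storage unit 6 (remaining 28 ft³)
17 ft³ → storage unit 6 (remaining 11 ft³)
56 ft³ → storage unit 7 (remaining 19 ft³)
40 ft³ → storage unit 8 (remaining 35 ft³)
18 ft³ → storage unit 8 (remaining 17 ft³)

8 storage units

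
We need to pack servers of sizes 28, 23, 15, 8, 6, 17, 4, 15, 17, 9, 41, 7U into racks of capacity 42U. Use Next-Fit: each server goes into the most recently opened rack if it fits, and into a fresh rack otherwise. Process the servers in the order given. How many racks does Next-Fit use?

rack 1: place 28U, 14U left
rack 2: place 23U, 19U left
rack 2: place 15U, 4U left
rack 3: place 8U, 34U left
rack 3: place 6U, 28U left
rack 3: place 17U, 11U left
rack 3: place 4U, 7U left
rack 4: place 15U, 27U left
rack 4: place 17U, 10U left
rack 4: place 9U, 1U left
rack 5: place 41U, 1U left
rack 6: place 7U, 35U left

6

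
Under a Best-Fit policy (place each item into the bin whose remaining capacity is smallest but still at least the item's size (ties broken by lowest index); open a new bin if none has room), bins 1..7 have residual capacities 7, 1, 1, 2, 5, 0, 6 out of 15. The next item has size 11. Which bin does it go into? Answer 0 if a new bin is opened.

0

No bin has ≥ 11 free, so a new bin is opened.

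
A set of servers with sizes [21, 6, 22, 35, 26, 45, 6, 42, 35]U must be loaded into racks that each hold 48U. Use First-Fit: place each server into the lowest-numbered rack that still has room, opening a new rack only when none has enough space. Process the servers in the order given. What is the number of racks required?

rack 1: place 21U, 27U left
rack 1: place 6U, 21U left
rack 2: place 22U, 26U left
rack 3: place 35U, 13U left
rack 2: place 26U, 0U left
rack 4: place 45U, 3U left
rack 1: place 6U, 15U left
rack 5: place 42U, 6U left
rack 6: place 35U, 13U left

6 racks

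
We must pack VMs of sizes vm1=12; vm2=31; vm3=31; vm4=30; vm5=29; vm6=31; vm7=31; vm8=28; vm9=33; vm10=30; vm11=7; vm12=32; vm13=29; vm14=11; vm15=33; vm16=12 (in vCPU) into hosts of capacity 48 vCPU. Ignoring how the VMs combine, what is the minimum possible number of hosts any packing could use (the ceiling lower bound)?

9

Total size = 12 + 31 + 31 + 30 + 29 + 31 + 31 + 28 + 33 + 30 + 7 + 32 + 29 + 11 + 33 + 12 = 410 vCPU.
⌈410 / 48⌉ = 9.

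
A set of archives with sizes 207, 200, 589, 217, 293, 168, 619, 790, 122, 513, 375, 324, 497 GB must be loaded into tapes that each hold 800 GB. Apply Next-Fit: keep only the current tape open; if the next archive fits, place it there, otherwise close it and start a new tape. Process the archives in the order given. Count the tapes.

8

Put 207 GB in tape 1; 593 GB remain.
Put 200 GB in tape 1; 393 GB remain.
Put 589 GB in tape 2; 211 GB remain.
Put 217 GB in tape 3; 583 GB remain.
Put 293 GB in tape 3; 290 GB remain.
Put 168 GB in tape 3; 122 GB remain.
Put 619 GB in tape 4; 181 GB remain.
Put 790 GB in tape 5; 10 GB remain.
Put 122 GB in tape 6; 678 GB remain.
Put 513 GB in tape 6; 165 GB remain.
Put 375 GB in tape 7; 425 GB remain.
Put 324 GB in tape 7; 101 GB remain.
Put 497 GB in tape 8; 303 GB remain.
Final tapes: [207,200] [589] [217,293,168] [619] [790] [122,513] [375,324] [497].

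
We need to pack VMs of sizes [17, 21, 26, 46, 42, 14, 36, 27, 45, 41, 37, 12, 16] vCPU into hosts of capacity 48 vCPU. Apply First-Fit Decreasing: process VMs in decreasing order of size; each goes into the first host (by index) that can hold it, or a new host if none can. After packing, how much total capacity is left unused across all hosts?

52

Sorted descending: 46, 45, 42, 41, 37, 36, 27, 26, 21, 17, 16, 14, 12.
Put 46 vCPU in host 1; 2 vCPU remain.
Put 45 vCPU in host 2; 3 vCPU remain.
Put 42 vCPU in host 3; 6 vCPU remain.
Put 41 vCPU in host 4; 7 vCPU remain.
Put 37 vCPU in host 5; 11 vCPU remain.
Put 36 vCPU in host 6; 12 vCPU remain.
Put 27 vCPU in host 7; 21 vCPU remain.
Put 26 vCPU in host 8; 22 vCPU remain.
Put 21 vCPU in host 7; 0 vCPU remain.
Put 17 vCPU in host 8; 5 vCPU remain.
Put 16 vCPU in host 9; 32 vCPU remain.
Put 14 vCPU in host 9; 18 vCPU remain.
Put 12 vCPU in host 6; 0 vCPU remain.
9 hosts × 48 vCPU = 432 vCPU; used 380 vCPU; unused 52 vCPU.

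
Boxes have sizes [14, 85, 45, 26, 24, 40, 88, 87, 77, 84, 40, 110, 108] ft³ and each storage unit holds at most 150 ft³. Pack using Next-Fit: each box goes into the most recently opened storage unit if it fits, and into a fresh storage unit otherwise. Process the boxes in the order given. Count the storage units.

8

14 ft³ → storage unit 1 (remaining 136 ft³)
85 ft³ → storage unit 1 (remaining 51 ft³)
45 ft³ → storage unit 1 (remaining 6 ft³)
26 ft³ → storage unit 2 (remaining 124 ft³)
24 ft³ → storage unit 2 (remaining 100 ft³)
40 ft³ → storage unit 2 (remaining 60 ft³)
88 ft³ → storage unit 3 (remaining 62 ft³)
87 ft³ → storage unit 4 (remaining 63 ft³)
77 ft³ → storage unit 5 (remaining 73 ft³)
84 ft³ → storage unit 6 (remaining 66 ft³)
40 ft³ → storage unit 6 (remaining 26 ft³)
110 ft³ → storage unit 7 (remaining 40 ft³)
108 ft³ → storage unit 8 (remaining 42 ft³)
Final storage units: [14,85,45] [26,24,40] [88] [87] [77] [84,40] [110] [108].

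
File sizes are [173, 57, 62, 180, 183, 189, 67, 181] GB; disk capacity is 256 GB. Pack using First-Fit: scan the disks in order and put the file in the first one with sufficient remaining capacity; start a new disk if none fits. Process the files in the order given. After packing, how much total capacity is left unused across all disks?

188

Put 173 GB in disk 1; 83 GB remain.
Put 57 GB in disk 1; 26 GB remain.
Put 62 GB in disk 2; 194 GB remain.
Put 180 GB in disk 2; 14 GB remain.
Put 183 GB in disk 3; 73 GB remain.
Put 189 GB in disk 4; 67 GB remain.
Put 67 GB in disk 3; 6 GB remain.
Put 181 GB in disk 5; 75 GB remain.
5 disks × 256 GB = 1280 GB; used 1092 GB; unused 188 GB.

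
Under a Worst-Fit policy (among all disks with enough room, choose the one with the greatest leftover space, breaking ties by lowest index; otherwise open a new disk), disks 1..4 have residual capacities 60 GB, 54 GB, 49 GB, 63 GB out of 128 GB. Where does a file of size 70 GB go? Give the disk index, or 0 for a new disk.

No disk has ≥ 70 GB free, so a new disk is opened.

0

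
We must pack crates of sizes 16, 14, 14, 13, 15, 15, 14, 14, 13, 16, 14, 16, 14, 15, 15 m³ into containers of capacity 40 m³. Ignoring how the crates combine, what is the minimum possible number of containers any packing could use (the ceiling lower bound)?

Total size = 16 + 14 + 14 + 13 + 15 + 15 + 14 + 14 + 13 + 16 + 14 + 16 + 14 + 15 + 15 = 218 m³.
⌈218 / 40⌉ = 6.

6 containers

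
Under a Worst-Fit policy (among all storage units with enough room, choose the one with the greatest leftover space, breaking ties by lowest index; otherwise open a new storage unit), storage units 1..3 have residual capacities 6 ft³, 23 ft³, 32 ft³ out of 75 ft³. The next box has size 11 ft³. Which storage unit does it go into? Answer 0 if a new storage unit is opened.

Storage units with room: storage unit 2 (23 ft³), storage unit 3 (32 ft³).
Most room is storage unit 3 with 32 ft³ free.

3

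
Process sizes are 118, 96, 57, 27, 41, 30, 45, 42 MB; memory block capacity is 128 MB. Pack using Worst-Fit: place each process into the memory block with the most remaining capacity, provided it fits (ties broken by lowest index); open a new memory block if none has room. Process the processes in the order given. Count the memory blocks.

4

Put 118 MB in memory block 1; 10 MB remain.
Put 96 MB in memory block 2; 32 MB remain.
Put 57 MB in memory block 3; 71 MB remain.
Put 27 MB in memory block 3; 44 MB remain.
Put 41 MB in memory block 3; 3 MB remain.
Put 30 MB in memory block 2; 2 MB remain.
Put 45 MB in memory block 4; 83 MB remain.
Put 42 MB in memory block 4; 41 MB remain.
Final memory blocks: [118] [96,30] [57,27,41] [45,42].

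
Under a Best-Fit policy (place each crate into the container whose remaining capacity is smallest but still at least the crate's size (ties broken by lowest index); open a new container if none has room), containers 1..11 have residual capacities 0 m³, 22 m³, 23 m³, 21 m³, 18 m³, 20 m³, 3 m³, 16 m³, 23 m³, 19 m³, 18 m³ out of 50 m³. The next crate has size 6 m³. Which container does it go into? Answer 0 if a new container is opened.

Containers with room: container 2 (22 m³), container 3 (23 m³), container 4 (21 m³), container 5 (18 m³), container 6 (20 m³), container 8 (16 m³), container 9 (23 m³), container 10 (19 m³), container 11 (18 m³).
Tightest fit is container 8 with 16 m³ free.

8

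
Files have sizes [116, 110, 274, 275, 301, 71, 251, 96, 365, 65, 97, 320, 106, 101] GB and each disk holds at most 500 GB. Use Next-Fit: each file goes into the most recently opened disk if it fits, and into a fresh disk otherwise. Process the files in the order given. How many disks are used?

Put 116 GB in disk 1; 384 GB remain.
Put 110 GB in disk 1; 274 GB remain.
Put 274 GB in disk 1; 0 GB remain.
Put 275 GB in disk 2; 225 GB remain.
Put 301 GB in disk 3; 199 GB remain.
Put 71 GB in disk 3; 128 GB remain.
Put 251 GB in disk 4; 249 GB remain.
Put 96 GB in disk 4; 153 GB remain.
Put 365 GB in disk 5; 135 GB remain.
Put 65 GB in disk 5; 70 GB remain.
Put 97 GB in disk 6; 403 GB remain.
Put 320 GB in disk 6; 83 GB remain.
Put 106 GB in disk 7; 394 GB remain.
Put 101 GB in disk 7; 293 GB remain.
Final disks: [116,110,274] [275] [301,71] [251,96] [365,65] [97,320] [106,101].

7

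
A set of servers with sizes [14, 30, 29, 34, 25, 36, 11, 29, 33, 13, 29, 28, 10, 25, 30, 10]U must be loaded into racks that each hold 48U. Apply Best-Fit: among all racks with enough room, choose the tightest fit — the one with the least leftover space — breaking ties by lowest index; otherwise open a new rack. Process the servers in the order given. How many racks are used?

11 racks

Put 14U in rack 1; 34U remain.
Put 30U in rack 1; 4U remain.
Put 29U in rack 2; 19U remain.
Put 34U in rack 3; 14U remain.
Put 25U in rack 4; 23U remain.
Put 36U in rack 5; 12U remain.
Put 11U in rack 5; 1U remain.
Put 29U in rack 6; 19U remain.
Put 33U in rack 7; 15U remain.
Put 13U in rack 3; 1U remain.
Put 29U in rack 8; 19U remain.
Put 28U in rack 9; 20U remain.
Put 10U in rack 7; 5U remain.
Put 25U in rack 10; 23U remain.
Put 30U in rack 11; 18U remain.
Put 10U in rack 11; 8U remain.
Final racks: [14,30] [29] [34,13] [25] [36,11] [29] [33,10] [29] [28] [25] [30,10].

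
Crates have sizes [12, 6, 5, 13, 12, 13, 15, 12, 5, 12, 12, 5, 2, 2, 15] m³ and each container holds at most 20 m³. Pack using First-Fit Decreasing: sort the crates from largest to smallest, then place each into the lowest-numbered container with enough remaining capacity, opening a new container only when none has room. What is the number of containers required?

9

Sorted descending: 15, 15, 13, 13, 12, 12, 12, 12, 12, 6, 5, 5, 5, 2, 2.
15 m³ → container 1 (remaining 5 m³)
15 m³ → container 2 (remaining 5 m³)
13 m³ → container 3 (remaining 7 m³)
13 m³ → container 4 (remaining 7 m³)
12 m³ → container 5 (remaining 8 m³)
12 m³ → container 6 (remaining 8 m³)
12 m³ → container 7 (remaining 8 m³)
12 m³ → container 8 (remaining 8 m³)
12 m³ → container 9 (remaining 8 m³)
6 m³ → container 3 (remaining 1 m³)
5 m³ → container 1 (remaining 0 m³)
5 m³ → container 2 (remaining 0 m³)
5 m³ → container 4 (remaining 2 m³)
2 m³ → container 4 (remaining 0 m³)
2 m³ → container 5 (remaining 6 m³)
Final containers: [15,5] [15,5] [13,6] [13,5,2] [12,2] [12] [12] [12] [12].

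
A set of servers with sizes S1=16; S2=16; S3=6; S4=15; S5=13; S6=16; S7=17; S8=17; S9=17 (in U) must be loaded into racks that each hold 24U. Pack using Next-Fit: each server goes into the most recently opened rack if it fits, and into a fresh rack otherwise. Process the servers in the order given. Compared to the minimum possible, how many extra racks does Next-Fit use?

Next-Fit: [16] [16,6] [15] [13] [16] [17] [17] [17] → 8 racks.
8 servers exceed 12U (half the capacity), and no two of those can share a rack, so at least 8 racks are needed.
So 8 is already optimal.

0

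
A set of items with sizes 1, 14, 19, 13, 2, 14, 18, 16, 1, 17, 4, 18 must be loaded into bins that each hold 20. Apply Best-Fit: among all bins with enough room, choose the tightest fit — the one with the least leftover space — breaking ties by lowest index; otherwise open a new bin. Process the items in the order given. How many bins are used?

8

bin 1: place 1, 19 left
bin 1: place 14, 5 left
bin 2: place 19, 1 left
bin 3: place 13, 7 left
bin 1: place 2, 3 left
bin 4: place 14, 6 left
bin 5: place 18, 2 left
bin 6: place 16, 4 left
bin 2: place 1, 0 left
bin 7: place 17, 3 left
bin 6: place 4, 0 left
bin 8: place 18, 2 left
Final bins: [1,14,2] [19,1] [13] [14] [18] [16,4] [17] [18].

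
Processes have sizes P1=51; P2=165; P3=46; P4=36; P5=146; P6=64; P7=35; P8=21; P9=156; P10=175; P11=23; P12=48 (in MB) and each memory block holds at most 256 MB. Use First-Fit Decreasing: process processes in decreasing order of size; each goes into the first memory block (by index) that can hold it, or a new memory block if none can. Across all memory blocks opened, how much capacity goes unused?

Sorted descending: 175, 165, 156, 146, 64, 51, 48, 46, 36, 35, 23, 21.
175 MB → memory block 1 (remaining 81 MB)
165 MB → memory block 2 (remaining 91 MB)
156 MB → memory block 3 (remaining 100 MB)
146 MB → memory block 4 (remaining 110 MB)
64 MB → memory block 1 (remaining 17 MB)
51 MB → memory block 2 (remaining 40 MB)
48 MB → memory block 3 (remaining 52 MB)
46 MB → memory block 3 (remaining 6 MB)
36 MB → memory block 2 (remaining 4 MB)
35 MB → memory block 4 (remaining 75 MB)
23 MB → memory block 4 (remaining 52 MB)
21 MB → memory block 4 (remaining 31 MB)
4 memory blocks × 256 MB = 1024 MB; used 966 MB; unused 58 MB.

58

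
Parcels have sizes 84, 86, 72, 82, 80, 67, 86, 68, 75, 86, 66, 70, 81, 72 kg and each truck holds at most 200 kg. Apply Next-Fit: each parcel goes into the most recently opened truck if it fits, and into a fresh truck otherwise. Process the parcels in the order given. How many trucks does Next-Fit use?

7

Put 84 kg in truck 1; 116 kg remain.
Put 86 kg in truck 1; 30 kg remain.
Put 72 kg in truck 2; 128 kg remain.
Put 82 kg in truck 2; 46 kg remain.
Put 80 kg in truck 3; 120 kg remain.
Put 67 kg in truck 3; 53 kg remain.
Put 86 kg in truck 4; 114 kg remain.
Put 68 kg in truck 4; 46 kg remain.
Put 75 kg in truck 5; 125 kg remain.
Put 86 kg in truck 5; 39 kg remain.
Put 66 kg in truck 6; 134 kg remain.
Put 70 kg in truck 6; 64 kg remain.
Put 81 kg in truck 7; 119 kg remain.
Put 72 kg in truck 7; 47 kg remain.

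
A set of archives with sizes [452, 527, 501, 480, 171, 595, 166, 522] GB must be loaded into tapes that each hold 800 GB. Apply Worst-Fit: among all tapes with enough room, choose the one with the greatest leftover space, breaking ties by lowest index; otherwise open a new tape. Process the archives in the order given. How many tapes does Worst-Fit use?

6 tapes

tape 1: place 452 GB, 348 GB left
tape 2: place 527 GB, 273 GB left
tape 3: place 501 GB, 299 GB left
tape 4: place 480 GB, 320 GB left
tape 1: place 171 GB, 177 GB left
tape 5: place 595 GB, 205 GB left
tape 4: place 166 GB, 154 GB left
tape 6: place 522 GB, 278 GB left
Final tapes: [452,171] [527] [501] [480,166] [595] [522].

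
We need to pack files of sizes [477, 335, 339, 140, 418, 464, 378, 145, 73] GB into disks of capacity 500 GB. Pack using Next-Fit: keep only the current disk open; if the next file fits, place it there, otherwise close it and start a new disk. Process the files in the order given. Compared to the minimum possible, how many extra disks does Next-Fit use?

1

Next-Fit: [477] [335] [339,140] [418] [464] [378] [145,73] → 7 disks.
Total size 2769 GB; any packing needs at least ⌈2769/500⌉ = 6 disks.
An optimal packing achieves that bound: [477] [464] [418,73] [378] [339,145] [335,140] → 6 disks.
Excess: 7 − 6 = 1.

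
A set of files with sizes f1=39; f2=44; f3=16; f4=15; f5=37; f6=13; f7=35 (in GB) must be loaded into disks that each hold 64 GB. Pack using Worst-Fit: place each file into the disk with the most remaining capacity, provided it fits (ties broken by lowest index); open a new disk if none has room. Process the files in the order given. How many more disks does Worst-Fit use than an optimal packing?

0

Worst-Fit: [39,16] [44,15] [37,13] [35] → 4 disks.
Total size 199 GB; any packing needs at least ⌈199/64⌉ = 4 disks.
So 4 is already optimal.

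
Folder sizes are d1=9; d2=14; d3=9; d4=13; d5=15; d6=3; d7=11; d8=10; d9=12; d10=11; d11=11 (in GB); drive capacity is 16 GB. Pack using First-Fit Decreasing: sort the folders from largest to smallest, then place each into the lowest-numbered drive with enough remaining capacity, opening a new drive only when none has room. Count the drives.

Sorted descending: 15, 14, 13, 12, 11, 11, 11, 10, 9, 9, 3.
Put 15 GB in drive 1; 1 GB remain.
Put 14 GB in drive 2; 2 GB remain.
Put 13 GB in drive 3; 3 GB remain.
Put 12 GB in drive 4; 4 GB remain.
Put 11 GB in drive 5; 5 GB remain.
Put 11 GB in drive 6; 5 GB remain.
Put 11 GB in drive 7; 5 GB remain.
Put 10 GB in drive 8; 6 GB remain.
Put 9 GB in drive 9; 7 GB remain.
Put 9 GB in drive 10; 7 GB remain.
Put 3 GB in drive 3; 0 GB remain.
Final drives: [15] [14] [13,3] [12] [11] [11] [11] [10] [9] [9].

10 drives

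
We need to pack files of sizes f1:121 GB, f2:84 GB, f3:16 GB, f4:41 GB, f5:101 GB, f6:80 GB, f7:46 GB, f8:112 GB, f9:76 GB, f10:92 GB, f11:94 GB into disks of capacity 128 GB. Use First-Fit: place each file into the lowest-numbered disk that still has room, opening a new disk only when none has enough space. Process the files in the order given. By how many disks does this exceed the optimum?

First-Fit: [121] [84,16] [41,80] [101] [46,76] [112] [92] [94] → 8 disks.
8 files exceed 64 GB (half the capacity), and no two of those can share a disk, so at least 8 disks are needed.
So 8 is already optimal.

0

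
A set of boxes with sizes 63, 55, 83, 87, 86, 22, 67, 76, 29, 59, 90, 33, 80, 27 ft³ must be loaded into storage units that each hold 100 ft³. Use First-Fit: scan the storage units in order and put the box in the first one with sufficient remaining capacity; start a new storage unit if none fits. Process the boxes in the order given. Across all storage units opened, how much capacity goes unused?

63 ft³ → storage unit 1 (remaining 37 ft³)
55 ft³ → storage unit 2 (remaining 45 ft³)
83 ft³ → storage unit 3 (remaining 17 ft³)
87 ft³ → storage unit 4 (remaining 13 ft³)
86 ft³ → storage unit 5 (remaining 14 ft³)
22 ft³ → storage unit 1 (remaining 15 ft³)
67 ft³ → storage unit 6 (remaining 33 ft³)
76 ft³ → storage unit 7 (remaining 24 ft³)
29 ft³ → storage unit 2 (remaining 16 ft³)
59 ft³ → storage unit 8 (remaining 41 ft³)
90 ft³ → storage unit 9 (remaining 10 ft³)
33 ft³ → storage unit 6 (remaining 0 ft³)
80 ft³ → storage unit 10 (remaining 20 ft³)
27 ft³ → storage unit 8 (remaining 14 ft³)
10 storage units × 100 ft³ = 1000 ft³; used 857 ft³; unused 143 ft³.

143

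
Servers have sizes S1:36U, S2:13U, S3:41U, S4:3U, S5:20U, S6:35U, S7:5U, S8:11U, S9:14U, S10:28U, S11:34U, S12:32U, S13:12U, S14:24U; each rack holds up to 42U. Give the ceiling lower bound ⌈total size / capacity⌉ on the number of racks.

Total size = 36 + 13 + 41 + 3 + 20 + 35 + 5 + 11 + 14 + 28 + 34 + 32 + 12 + 24 = 308U.
⌈308 / 42⌉ = 8.

8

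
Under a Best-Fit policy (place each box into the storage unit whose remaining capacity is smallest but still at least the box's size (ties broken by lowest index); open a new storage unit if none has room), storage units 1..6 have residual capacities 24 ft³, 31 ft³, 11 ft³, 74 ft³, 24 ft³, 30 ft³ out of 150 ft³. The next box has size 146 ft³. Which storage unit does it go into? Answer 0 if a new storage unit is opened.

No storage unit has ≥ 146 ft³ free, so a new storage unit is opened.

0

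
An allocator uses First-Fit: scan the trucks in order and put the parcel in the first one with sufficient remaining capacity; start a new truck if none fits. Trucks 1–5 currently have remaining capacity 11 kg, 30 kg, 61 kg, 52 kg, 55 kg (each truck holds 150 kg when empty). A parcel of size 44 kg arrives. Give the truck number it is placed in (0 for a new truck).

3

Trucks with room: truck 3 (61 kg), truck 4 (52 kg), truck 5 (55 kg).
The first with room is truck 3.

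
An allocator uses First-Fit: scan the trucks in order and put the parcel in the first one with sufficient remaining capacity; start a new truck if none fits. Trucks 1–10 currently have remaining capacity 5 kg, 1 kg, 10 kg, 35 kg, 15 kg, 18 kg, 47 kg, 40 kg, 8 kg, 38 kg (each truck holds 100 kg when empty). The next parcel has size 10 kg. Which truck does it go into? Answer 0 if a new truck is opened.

3

Trucks with room: truck 3 (10 kg), truck 4 (35 kg), truck 5 (15 kg), truck 6 (18 kg), truck 7 (47 kg), truck 8 (40 kg), truck 10 (38 kg).
The first with room is truck 3.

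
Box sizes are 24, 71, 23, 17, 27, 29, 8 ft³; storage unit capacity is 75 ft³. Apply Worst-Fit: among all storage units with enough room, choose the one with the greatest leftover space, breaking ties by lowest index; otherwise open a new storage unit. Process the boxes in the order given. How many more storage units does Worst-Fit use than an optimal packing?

0

Worst-Fit: [24,23,17] [71] [27,29,8] → 3 storage units.
Total size 199 ft³; any packing needs at least ⌈199/75⌉ = 3 storage units.
So 3 is already optimal.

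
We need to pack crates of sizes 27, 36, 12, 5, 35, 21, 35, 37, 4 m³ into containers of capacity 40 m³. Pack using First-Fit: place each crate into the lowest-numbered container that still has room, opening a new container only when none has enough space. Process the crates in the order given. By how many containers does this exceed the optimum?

First-Fit: [27,12] [36,4] [5,35] [21] [35] [37] → 6 containers.
Total size 212 m³; any packing needs at least ⌈212/40⌉ = 6 containers.
So 6 is already optimal.

0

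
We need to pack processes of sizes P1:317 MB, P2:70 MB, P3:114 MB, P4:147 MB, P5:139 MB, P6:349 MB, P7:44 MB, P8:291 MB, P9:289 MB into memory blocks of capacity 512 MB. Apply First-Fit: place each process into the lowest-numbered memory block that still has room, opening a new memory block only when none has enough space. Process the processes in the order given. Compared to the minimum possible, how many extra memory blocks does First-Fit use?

First-Fit: [317,70,114] [147,139,44] [349] [291] [289] → 5 memory blocks.
Total size 1760 MB; any packing needs at least ⌈1760/512⌉ = 4 memory blocks.
An optimal packing achieves that bound: [349,147] [317,139,44] [291,114,70] [289] → 4 memory blocks.
Excess: 5 − 4 = 1.

1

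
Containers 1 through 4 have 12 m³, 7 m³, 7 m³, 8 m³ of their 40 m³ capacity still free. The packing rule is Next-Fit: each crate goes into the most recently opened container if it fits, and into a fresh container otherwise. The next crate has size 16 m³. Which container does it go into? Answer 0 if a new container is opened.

Next-Fit only looks at container 4, which has 8 m³ free.
16 m³ does not fit, so a new container is opened.

0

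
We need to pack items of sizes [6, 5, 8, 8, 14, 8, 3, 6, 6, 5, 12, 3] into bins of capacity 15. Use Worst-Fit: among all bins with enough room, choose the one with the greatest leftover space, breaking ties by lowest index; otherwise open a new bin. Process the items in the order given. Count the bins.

bin 1: place 6, 9 left
bin 1: place 5, 4 left
bin 2: place 8, 7 left
bin 3: place 8, 7 left
bin 4: place 14, 1 left
bin 5: place 8, 7 left
bin 2: place 3, 4 left
bin 3: place 6, 1 left
bin 5: place 6, 1 left
bin 6: place 5, 10 left
bin 7: place 12, 3 left
bin 6: place 3, 7 left
Final bins: [6,5] [8,3] [8,6] [14] [8,6] [5,3] [12].

7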